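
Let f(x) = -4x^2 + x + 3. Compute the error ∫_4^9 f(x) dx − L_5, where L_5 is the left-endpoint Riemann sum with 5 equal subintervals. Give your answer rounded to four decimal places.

Exact integral: ∫_4^9 f(x) dx ≈ -839.166667.
L_5 = -715.
Error ≈ -839.166667 − (-715) ≈ -124.1667.

-124.1667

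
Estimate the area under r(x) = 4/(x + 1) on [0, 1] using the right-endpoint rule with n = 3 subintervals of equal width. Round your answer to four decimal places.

2.4667

Δx = (1 − 0)/3 = 1/3.
Right endpoints: 1/3, 2/3, 1.
r(1/3) = 3, r(2/3) = 2.4, r(1) = 2.
Sum = Δx · [r(1/3) + r(2/3) + r(1)].
Sum ≈ 2.4667.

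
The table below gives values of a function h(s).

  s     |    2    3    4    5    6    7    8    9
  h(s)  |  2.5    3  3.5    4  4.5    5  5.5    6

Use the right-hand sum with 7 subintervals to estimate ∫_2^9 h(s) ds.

31.5

Δs = 1.
Sum = 1·[3 + 3.5 + 4 + 4.5 + 5 + 5.5 + 6] = 31.5.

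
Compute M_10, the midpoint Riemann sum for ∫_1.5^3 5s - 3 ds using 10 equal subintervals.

12.375

Δs = (3 − 1.5)/10 = 0.15.
Midpoints: 1.575, 1.725, 1.875, 2.025, 2.175, 2.325, 2.475, 2.625, 2.775, 2.925.
f(1.575) = 4.875, f(1.725) = 5.625, f(1.875) = 6.375, f(2.025) = 7.125, f(2.175) = 7.875, f(2.325) = 8.625, f(2.475) = 9.375, f(2.625) = 10.125, f(2.775) = 10.875, f(2.925) = 11.625.
Sum = Δs · [f(1.575) + f(1.725) + f(1.875) + ...].
Sum = 12.375.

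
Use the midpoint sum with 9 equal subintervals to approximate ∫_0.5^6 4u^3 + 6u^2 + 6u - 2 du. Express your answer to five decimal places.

1816.23495

Δu = (6 − 0.5)/9 = 11/18.
Midpoints: 29/36, 17/12, 73/36, 95/36, 3.25, 139/36, 161/36, 61/12, 205/36.
f(29/36) = 102851/11664, f(17/12) = 12923/432, f(73/36) = 795367/11664, f(95/36) = 1506077/11664, f(3.25) = 218.1875, f(139/36) = 3975841/11664, f(161/36) = 5862671/11664, f(61/12) = 306271/432, f(205/36) = 11259667/11664.
Sum = Δu · [f(29/36) + f(17/12) + f(73/36) + ...].
Sum ≈ 1816.23495.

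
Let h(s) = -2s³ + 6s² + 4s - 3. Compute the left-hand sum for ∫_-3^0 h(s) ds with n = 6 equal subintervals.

Δs = (0 − (-3))/6 = 0.5.
Left endpoints: -3, -2.5, -2, -1.5, -1, -0.5.
h(-3) = 93, h(-2.5) = 55.75, h(-2) = 29, h(-1.5) = 11.25, h(-1) = 1, h(-0.5) = -3.25.
Sum = Δs · [h(-3) + h(-2.5) + h(-2) + ...].
Sum = 93.375.

93.375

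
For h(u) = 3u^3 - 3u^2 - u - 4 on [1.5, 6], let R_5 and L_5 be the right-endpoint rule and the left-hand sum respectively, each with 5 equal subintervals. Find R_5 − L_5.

R_5 = 978.84.
L_5 = 499.9275.
R_5 − L_5 = 478.9125.

478.9125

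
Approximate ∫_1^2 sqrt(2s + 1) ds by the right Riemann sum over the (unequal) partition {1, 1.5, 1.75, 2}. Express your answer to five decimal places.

Subinterval widths: 0.5, 0.25, 0.25.
Right endpoints: 1.5, 1.75, 2.
f(1.5) ≈ 2.00000, f(1.75) ≈ 2.12132, f(2) ≈ 2.23607.
Sum = Σ Δs_i · f(s_i).
Sum ≈ 2.08935.

2.08935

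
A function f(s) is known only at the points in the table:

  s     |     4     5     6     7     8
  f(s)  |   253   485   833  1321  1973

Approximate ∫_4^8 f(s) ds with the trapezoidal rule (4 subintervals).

3752

Δs = 1.
T_4 = (1/2)·[253 + 2·485 + 2·833 + 2·1321 + 1973] = 3752.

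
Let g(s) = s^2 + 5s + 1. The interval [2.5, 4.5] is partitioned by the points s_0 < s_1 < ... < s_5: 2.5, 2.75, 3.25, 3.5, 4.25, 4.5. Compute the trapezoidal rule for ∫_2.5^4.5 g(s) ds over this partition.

Subinterval widths: 0.25, 0.5, 0.25, 0.75, 0.25.
g(2.5) = 19.75, g(2.75) = 22.3125, g(3.25) = 27.8125, g(3.5) = 30.75, g(4.25) = 40.3125, g(4.5) = 43.75.
On each subinterval the trapezoid contributes (Δs_i/2)·[g(s_{i-1}) + g(s_i)].
Sum = 62.265625.

62.265625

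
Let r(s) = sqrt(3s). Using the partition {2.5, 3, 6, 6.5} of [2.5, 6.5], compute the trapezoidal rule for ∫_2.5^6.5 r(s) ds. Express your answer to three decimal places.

Subinterval widths: 0.5, 3, 0.5.
r(2.5) ≈ 2.739, r(3) ≈ 3.000, r(6) ≈ 4.243, r(6.5) ≈ 4.416.
On each subinterval the trapezoid contributes (Δs_i/2)·[r(s_{i-1}) + r(s_i)].
Sum ≈ 14.463.

14.463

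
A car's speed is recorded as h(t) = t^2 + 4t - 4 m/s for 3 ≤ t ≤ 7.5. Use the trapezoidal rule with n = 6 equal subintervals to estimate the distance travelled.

Δt = (7.5 − 3)/6 = 0.75.
h(3) = 17, h(3.75) = 25.0625, h(4.5) = 34.25, h(5.25) = 44.5625, h(6) = 56, h(6.75) = 68.5625, h(7.5) = 82.25.
T_6 = (Δt/2)·[h(t_0) + 2h(t_1) + ... + 2h(t_{5}) + h(t_6)].
Sum = 208.546875.

208.546875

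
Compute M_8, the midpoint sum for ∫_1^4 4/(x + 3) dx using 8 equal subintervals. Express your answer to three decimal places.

2.237

Δx = (4 − 1)/8 = 0.375.
Midpoints: 1.1875, 1.5625, 1.9375, 2.3125, 2.6875, 3.0625, 3.4375, 3.8125.
f(1.1875) = 64/67, f(1.5625) = 64/73, f(1.9375) = 64/79, f(2.3125) = 64/85, f(2.6875) = 64/91, f(3.0625) = 64/97, f(3.4375) = 64/103, f(3.8125) = 64/109.
Sum = Δx · [f(1.1875) + f(1.5625) + f(1.9375) + ...].
Sum ≈ 2.237.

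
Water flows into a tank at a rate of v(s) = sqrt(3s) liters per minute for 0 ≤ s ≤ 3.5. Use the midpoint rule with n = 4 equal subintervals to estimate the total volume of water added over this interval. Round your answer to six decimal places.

7.632436

Δs = (3.5 − 0)/4 = 0.875.
Midpoints: 0.4375, 1.3125, 2.1875, 3.0625.
v(0.4375) ≈ 1.145644, v(1.3125) ≈ 1.984313, v(2.1875) ≈ 2.561738, v(3.0625) ≈ 3.031089.
Sum = Δs · [v(0.4375) + v(1.3125) + v(2.1875) + v(3.0625)].
Sum ≈ 7.632436.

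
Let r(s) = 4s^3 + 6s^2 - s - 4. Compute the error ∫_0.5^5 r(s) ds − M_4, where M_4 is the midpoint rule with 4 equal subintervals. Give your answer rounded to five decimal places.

Exact integral: ∫_0.5^5 r(s) ds = 844.3125.
M_4 ≈ 825.8027344.
Error ≈ 844.3125 − 825.8027344 ≈ 18.50977.

18.50977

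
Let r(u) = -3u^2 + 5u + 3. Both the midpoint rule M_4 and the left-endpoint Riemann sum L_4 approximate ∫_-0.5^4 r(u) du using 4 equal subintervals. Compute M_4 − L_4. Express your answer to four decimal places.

M_4 ≈ -9.826172.
L_4 = -0.17578125.
M_4 − L_4 ≈ -9.6504.

-9.6504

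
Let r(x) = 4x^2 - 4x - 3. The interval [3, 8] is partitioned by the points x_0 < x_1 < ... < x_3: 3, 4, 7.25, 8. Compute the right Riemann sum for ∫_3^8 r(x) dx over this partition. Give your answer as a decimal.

790.0625

Subinterval widths: 1, 3.25, 0.75.
Right endpoints: 4, 7.25, 8.
r(4) = 45, r(7.25) = 178.25, r(8) = 221.
Sum = Σ Δx_i · r(x_i).
Sum = 790.0625.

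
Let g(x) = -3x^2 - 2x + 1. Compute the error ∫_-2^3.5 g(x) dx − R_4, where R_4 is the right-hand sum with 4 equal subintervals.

Exact integral: ∫_-2^3.5 g(x) dx = -53.625.
R_4 = -83.40234375.
Error = -53.625 − (-83.40234375) = 29.77734375.

29.77734375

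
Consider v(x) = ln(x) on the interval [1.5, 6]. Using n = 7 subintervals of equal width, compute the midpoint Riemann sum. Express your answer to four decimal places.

5.6509

Δx = (6 − 1.5)/7 = 9/14.
Midpoints: 51/28, 69/28, 87/28, 3.75, 123/28, 141/28, 159/28.
v(51/28) ≈ 0.5996, v(69/28) ≈ 0.9019, v(87/28) ≈ 1.1337, v(3.75) ≈ 1.3218, v(123/28) ≈ 1.4800, v(141/28) ≈ 1.6166, v(159/28) ≈ 1.7367.
Sum = Δx · [v(51/28) + v(69/28) + v(87/28) + ...].
Sum ≈ 5.6509.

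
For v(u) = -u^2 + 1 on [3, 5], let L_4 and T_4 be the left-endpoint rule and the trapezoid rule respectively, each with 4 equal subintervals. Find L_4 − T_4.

L_4 = -26.75.
T_4 = -30.75.
L_4 − T_4 = 4.

4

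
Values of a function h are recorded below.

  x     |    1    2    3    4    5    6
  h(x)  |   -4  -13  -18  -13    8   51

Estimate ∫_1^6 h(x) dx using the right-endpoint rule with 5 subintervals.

15

Δx = 1.
Sum = 1·[(-13) + (-18) + (-13) + 8 + 51] = 15.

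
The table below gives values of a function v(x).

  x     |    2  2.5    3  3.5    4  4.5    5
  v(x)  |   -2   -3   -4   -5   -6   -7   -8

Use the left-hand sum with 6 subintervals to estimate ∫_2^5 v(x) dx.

-13.5

Δx = 0.5.
Sum = 0.5·[(-2) + (-3) + (-4) + (-5) + (-6) + (-7)] = -13.5.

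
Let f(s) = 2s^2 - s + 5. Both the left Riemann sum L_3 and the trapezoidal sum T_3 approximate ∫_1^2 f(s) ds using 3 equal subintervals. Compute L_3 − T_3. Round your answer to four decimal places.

L_3 ≈ 7.370370.
T_3 ≈ 8.203704.
L_3 − T_3 ≈ -0.8333.

-0.8333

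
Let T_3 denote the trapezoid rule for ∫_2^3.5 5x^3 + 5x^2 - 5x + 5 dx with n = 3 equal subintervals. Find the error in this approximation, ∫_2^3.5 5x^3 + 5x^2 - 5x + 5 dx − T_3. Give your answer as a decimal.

Exact integral: ∫_2^3.5 f(x) dx = 212.578125.
T_3 = 215.46875.
Error = 212.578125 − 215.46875 = -2.890625.

-2.890625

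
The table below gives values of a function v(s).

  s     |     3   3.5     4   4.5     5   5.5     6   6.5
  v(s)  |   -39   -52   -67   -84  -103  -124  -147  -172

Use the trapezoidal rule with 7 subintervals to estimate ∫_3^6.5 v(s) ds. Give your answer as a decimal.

-341.25

Δs = 0.5.
T_7 = (0.5/2)·[(-39) + 2·(-52) + 2·(-67) + 2·(-84) + 2·(-103) + 2·(-124) + 2·(-147) + (-172)] = -341.25.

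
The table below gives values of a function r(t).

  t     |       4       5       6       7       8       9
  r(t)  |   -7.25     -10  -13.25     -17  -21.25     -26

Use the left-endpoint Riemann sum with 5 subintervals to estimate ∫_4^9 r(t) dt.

-68.75

Δt = 1.
Sum = 1·[(-7.25) + (-10) + (-13.25) + (-17) + (-21.25)] = -68.75.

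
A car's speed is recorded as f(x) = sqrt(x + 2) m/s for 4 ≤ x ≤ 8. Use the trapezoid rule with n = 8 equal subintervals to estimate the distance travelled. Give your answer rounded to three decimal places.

Δx = (8 − 4)/8 = 0.5.
f(4) ≈ 2.449, f(4.5) ≈ 2.550, f(5) ≈ 2.646, f(5.5) ≈ 2.739, f(6) ≈ 2.828, f(6.5) ≈ 2.915, f(7) ≈ 3.000, f(7.5) ≈ 3.082, f(8) ≈ 3.162.
T_8 = (Δx/2)·[f(x_0) + 2f(x_1) + ... + 2f(x_{7}) + f(x_8)].
Sum ≈ 11.283.

11.283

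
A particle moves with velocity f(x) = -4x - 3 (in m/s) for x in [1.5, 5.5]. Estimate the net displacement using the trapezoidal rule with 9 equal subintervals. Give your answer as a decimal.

Δx = (5.5 − 1.5)/9 = 4/9.
f(1.5) = -9, f(35/18) = -97/9, f(43/18) = -113/9, f(17/6) = -43/3, f(59/18) = -145/9, f(67/18) = -161/9, f(25/6) = -59/3, f(83/18) = -193/9, f(91/18) = -209/9, f(5.5) = -25.
T_9 = (Δx/2)·[f(x_0) + 2f(x_1) + ... + 2f(x_{8}) + f(x_9)].
Sum = -68.

-68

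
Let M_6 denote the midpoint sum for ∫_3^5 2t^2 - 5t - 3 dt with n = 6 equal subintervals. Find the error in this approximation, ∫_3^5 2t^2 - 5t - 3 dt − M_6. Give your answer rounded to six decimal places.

Exact integral: ∫_3^5 f(t) dt ≈ 19.33333333.
M_6 ≈ 19.29629630.
Error ≈ 19.33333333 − 19.29629630 ≈ 0.037037.

0.037037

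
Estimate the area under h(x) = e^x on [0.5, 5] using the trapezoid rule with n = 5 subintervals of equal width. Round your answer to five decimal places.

156.53983

Δx = (5 − 0.5)/5 = 0.9.
h(0.5) ≈ 1.64872, h(1.4) ≈ 4.05520, h(2.3) ≈ 9.97418, h(3.2) ≈ 24.53253, h(4.1) ≈ 60.34029, h(5) ≈ 148.41316.
T_5 = (Δx/2)·[h(x_0) + 2h(x_1) + ... + 2h(x_{4}) + h(x_5)].
Sum ≈ 156.53983.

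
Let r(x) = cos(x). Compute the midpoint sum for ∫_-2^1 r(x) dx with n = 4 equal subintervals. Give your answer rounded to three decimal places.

Δx = (1 − (-2))/4 = 0.75.
Midpoints: -1.625, -0.875, -0.125, 0.625.
r(-1.625) ≈ -0.054, r(-0.875) ≈ 0.641, r(-0.125) ≈ 0.992, r(0.625) ≈ 0.811.
Sum = Δx · [r(-1.625) + r(-0.875) + r(-0.125) + r(0.625)].
Sum ≈ 1.792.

1.792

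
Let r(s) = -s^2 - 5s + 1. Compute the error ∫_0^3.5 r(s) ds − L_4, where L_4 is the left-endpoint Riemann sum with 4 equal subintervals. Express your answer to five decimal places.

Exact integral: ∫_0^3.5 r(s) ds ≈ -41.4166667.
L_4 = -28.84765625.
Error ≈ -41.4166667 − (-28.84765625) ≈ -12.56901.

-12.56901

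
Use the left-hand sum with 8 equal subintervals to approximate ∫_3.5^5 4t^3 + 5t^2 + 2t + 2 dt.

Δt = (5 − 3.5)/8 = 0.1875.
Left endpoints: 3.5, 3.6875, 3.875, 4.0625, 4.25, 4.4375, 4.625, 4.8125.
f(3.5) = 241.75, f(3.6875) = 284599/1024, f(3.875) = 317.5703125, f(4.0625) = 369493/1024, f(4.25) = 407.875, f(4.4375) = 469867/1024, f(4.625) = 513.9296875, f(4.8125) = 587017/1024.
Sum = Δt · [f(3.5) + f(3.6875) + f(3.875) + ...].
Sum = 591.

591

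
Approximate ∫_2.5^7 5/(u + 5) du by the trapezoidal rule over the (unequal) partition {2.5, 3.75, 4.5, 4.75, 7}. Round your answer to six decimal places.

Subinterval widths: 1.25, 0.75, 0.25, 2.25.
f(2.5) = 2/3, f(3.75) = 4/7, f(4.5) = 10/19, f(4.75) = 20/39, f(7) = 5/12.
On each subinterval the trapezoid contributes (Δu_i/2)·[f(u_{i-1}) + f(u_i)].
Sum ≈ 2.361029.

2.361029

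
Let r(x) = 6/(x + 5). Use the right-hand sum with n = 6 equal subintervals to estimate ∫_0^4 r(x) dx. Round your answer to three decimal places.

Δx = (4 − 0)/6 = 2/3.
Right endpoints: 2/3, 4/3, 2, 8/3, 10/3, 4.
r(2/3) = 18/17, r(4/3) = 18/19, r(2) = 6/7, r(8/3) = 18/23, r(10/3) = 0.72, r(4) = 2/3.
Sum = Δx · [r(2/3) + r(4/3) + r(2) + ...].
Sum ≈ 3.355.

3.355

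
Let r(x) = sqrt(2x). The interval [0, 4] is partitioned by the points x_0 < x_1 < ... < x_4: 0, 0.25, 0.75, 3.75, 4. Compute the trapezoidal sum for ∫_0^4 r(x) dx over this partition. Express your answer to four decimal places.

7.2123

Subinterval widths: 0.25, 0.5, 3, 0.25.
r(0) ≈ 0.0000, r(0.25) ≈ 0.7071, r(0.75) ≈ 1.2247, r(3.75) ≈ 2.7386, r(4) ≈ 2.8284.
On each subinterval the trapezoid contributes (Δx_i/2)·[r(x_{i-1}) + r(x_i)].
Sum ≈ 7.2123.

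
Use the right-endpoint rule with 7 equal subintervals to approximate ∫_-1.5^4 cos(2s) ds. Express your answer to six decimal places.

Δs = (4 − (-1.5))/7 = 11/14.
Right endpoints: -5/7, 1/14, 6/7, 23/14, 17/7, 45/14, 4.
f(-5/7) ≈ 0.141746, f(1/14) ≈ 0.989813, f(6/7) ≈ -0.142998, f(23/14) ≈ -0.989632, f(17/7) ≈ 0.144249, f(45/14) ≈ 0.989450, f(4) ≈ -0.145500.
Sum = Δs · [f(-5/7) + f(1/14) + f(6/7) + ...].
Sum ≈ 0.775601.

0.775601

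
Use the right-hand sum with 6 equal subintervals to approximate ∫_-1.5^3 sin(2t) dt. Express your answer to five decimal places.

Δt = (3 − (-1.5))/6 = 0.75.
Right endpoints: -0.75, 0, 0.75, 1.5, 2.25, 3.
f(-0.75) ≈ -0.99749, f(0) ≈ 0.00000, f(0.75) ≈ 0.99749, f(1.5) ≈ 0.14112, f(2.25) ≈ -0.97753, f(3) ≈ -0.27942.
Sum = Δt · [f(-0.75) + f(0) + f(0.75) + ...].
Sum ≈ -0.83687.

-0.83687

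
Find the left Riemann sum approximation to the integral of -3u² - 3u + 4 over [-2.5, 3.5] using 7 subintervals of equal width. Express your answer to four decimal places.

-30.2755

Δu = (3.5 − (-2.5))/7 = 6/7.
Left endpoints: -2.5, -23/14, -11/14, 1/14, 13/14, 25/14, 37/14.
f(-2.5) = -7.25, f(-23/14) = 163/196, f(-11/14) = 883/196, f(1/14) = 739/196, f(13/14) = -269/196, f(25/14) = -2141/196, f(37/14) = -4877/196.
Sum = Δu · [f(-2.5) + f(-23/14) + f(-11/14) + ...].
Sum ≈ -30.2755.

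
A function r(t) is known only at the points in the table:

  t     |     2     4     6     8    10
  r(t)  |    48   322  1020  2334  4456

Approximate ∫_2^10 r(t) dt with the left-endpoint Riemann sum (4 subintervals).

Δt = 2.
Sum = 2·[48 + 322 + 1020 + 2334] = 7448.

7448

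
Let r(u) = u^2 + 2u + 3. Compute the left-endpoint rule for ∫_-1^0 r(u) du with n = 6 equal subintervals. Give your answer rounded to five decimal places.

Δu = (0 − (-1))/6 = 1/6.
Left endpoints: -1, -5/6, -2/3, -0.5, -1/3, -1/6.
r(-1) = 2, r(-5/6) = 73/36, r(-2/3) = 19/9, r(-0.5) = 2.25, r(-1/3) = 22/9, r(-1/6) = 97/36.
Sum = Δu · [r(-1) + r(-5/6) + r(-2/3) + ...].
Sum ≈ 2.25463.

2.25463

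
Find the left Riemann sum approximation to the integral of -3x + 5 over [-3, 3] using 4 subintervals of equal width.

43.5

Δx = (3 − (-3))/4 = 1.5.
Left endpoints: -3, -1.5, 0, 1.5.
f(-3) = 14, f(-1.5) = 9.5, f(0) = 5, f(1.5) = 0.5.
Sum = Δx · [f(-3) + f(-1.5) + f(0) + f(1.5)].
Sum = 43.5.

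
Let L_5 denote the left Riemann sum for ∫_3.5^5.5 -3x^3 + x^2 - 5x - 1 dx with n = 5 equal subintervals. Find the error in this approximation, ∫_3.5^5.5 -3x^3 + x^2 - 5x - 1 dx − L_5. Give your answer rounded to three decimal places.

Exact integral: ∫_3.5^5.5 f(x) dx ≈ -579.58333.
L_5 = -509.19.
Error ≈ -579.58333 − (-509.19) ≈ -70.393.

-70.393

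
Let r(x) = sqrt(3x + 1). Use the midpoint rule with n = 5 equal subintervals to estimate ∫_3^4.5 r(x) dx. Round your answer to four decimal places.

Δx = (4.5 − 3)/5 = 0.3.
Midpoints: 3.15, 3.45, 3.75, 4.05, 4.35.
r(3.15) ≈ 3.2326, r(3.45) ≈ 3.3690, r(3.75) ≈ 3.5000, r(4.05) ≈ 3.6263, r(4.35) ≈ 3.7483.
Sum = Δx · [r(3.15) + r(3.45) + r(3.75) + r(4.05) + r(4.35)].
Sum ≈ 5.2429.

5.2429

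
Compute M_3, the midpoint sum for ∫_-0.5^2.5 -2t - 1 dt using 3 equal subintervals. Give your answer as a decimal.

Δt = (2.5 − (-0.5))/3 = 1.
Midpoints: 0, 1, 2.
f(0) = -1, f(1) = -3, f(2) = -5.
Sum = Δt · [f(0) + f(1) + f(2)].
Sum = -9.

-9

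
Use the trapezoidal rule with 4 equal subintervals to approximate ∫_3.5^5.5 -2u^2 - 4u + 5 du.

-108.5

Δu = (5.5 − 3.5)/4 = 0.5.
f(3.5) = -33.5, f(4) = -43, f(4.5) = -53.5, f(5) = -65, f(5.5) = -77.5.
T_4 = (Δu/2)·[f(u_0) + 2f(u_1) + 2f(u_2) + 2f(u_3) + f(u_4)].
Sum = -108.5.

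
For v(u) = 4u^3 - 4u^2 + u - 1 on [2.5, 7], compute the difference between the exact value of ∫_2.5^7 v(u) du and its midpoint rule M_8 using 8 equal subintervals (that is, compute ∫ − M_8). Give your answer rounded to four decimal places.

Exact integral: ∫_2.5^7 v(u) du = 1942.3125.
M_8 ≈ 1936.023926.
Error ≈ 1942.3125 − 1936.023926 ≈ 6.2886.

6.2886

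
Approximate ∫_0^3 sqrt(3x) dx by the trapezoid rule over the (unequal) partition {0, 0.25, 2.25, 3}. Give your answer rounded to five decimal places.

5.67163

Subinterval widths: 0.25, 2, 0.75.
f(0) ≈ 0.00000, f(0.25) ≈ 0.86603, f(2.25) ≈ 2.59808, f(3) ≈ 3.00000.
On each subinterval the trapezoid contributes (Δx_i/2)·[f(x_{i-1}) + f(x_i)].
Sum ≈ 5.67163.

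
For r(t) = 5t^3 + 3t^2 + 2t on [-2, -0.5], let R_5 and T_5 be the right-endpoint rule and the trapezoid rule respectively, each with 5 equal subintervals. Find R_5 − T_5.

R_5 = -11.4825.
T_5 = -16.15125.
R_5 − T_5 = 4.66875.

4.66875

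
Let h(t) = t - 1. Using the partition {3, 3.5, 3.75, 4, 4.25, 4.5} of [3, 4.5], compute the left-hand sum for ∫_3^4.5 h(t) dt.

3.875

Subinterval widths: 0.5, 0.25, 0.25, 0.25, 0.25.
Left endpoints: 3, 3.5, 3.75, 4, 4.25.
h(3) = 2, h(3.5) = 2.5, h(3.75) = 2.75, h(4) = 3, h(4.25) = 3.25.
Sum = Σ Δt_i · h(t_i).
Sum = 3.875.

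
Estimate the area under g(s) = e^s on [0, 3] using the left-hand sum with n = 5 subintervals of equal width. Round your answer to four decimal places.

13.9290

Δs = (3 − 0)/5 = 0.6.
Left endpoints: 0, 0.6, 1.2, 1.8, 2.4.
g(0) ≈ 1.0000, g(0.6) ≈ 1.8221, g(1.2) ≈ 3.3201, g(1.8) ≈ 6.0496, g(2.4) ≈ 11.0232.
Sum = Δs · [g(0) + g(0.6) + g(1.2) + g(1.8) + g(2.4)].
Sum ≈ 13.9290.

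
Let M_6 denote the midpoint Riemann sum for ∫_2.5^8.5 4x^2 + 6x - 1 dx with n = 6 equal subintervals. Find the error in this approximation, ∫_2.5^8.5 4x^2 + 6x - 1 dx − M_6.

2

Exact integral: ∫_2.5^8.5 f(x) dx = 990.
M_6 = 988.
Error = 990 − 988 = 2.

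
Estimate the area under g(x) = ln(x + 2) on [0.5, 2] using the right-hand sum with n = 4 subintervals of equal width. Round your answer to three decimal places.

1.841

Δx = (2 − 0.5)/4 = 0.375.
Right endpoints: 0.875, 1.25, 1.625, 2.
g(0.875) ≈ 1.056, g(1.25) ≈ 1.179, g(1.625) ≈ 1.288, g(2) ≈ 1.386.
Sum = Δx · [g(0.875) + g(1.25) + g(1.625) + g(2)].
Sum ≈ 1.841.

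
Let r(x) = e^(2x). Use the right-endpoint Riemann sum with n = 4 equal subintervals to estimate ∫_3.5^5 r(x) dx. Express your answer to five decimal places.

14875.26479

Δx = (5 − 3.5)/4 = 0.375.
Right endpoints: 3.875, 4.25, 4.625, 5.
r(3.875) ≈ 2321.57241, r(4.25) ≈ 4914.76884, r(4.625) ≈ 10404.56572, r(5) ≈ 22026.46579.
Sum = Δx · [r(3.875) + r(4.25) + r(4.625) + r(5)].
Sum ≈ 14875.26479.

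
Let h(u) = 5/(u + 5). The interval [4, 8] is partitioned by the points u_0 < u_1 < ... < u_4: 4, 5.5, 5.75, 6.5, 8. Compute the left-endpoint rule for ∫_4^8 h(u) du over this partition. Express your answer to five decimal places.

1.95339

Subinterval widths: 1.5, 0.25, 0.75, 1.5.
Left endpoints: 4, 5.5, 5.75, 6.5.
h(4) = 5/9, h(5.5) = 10/21, h(5.75) = 20/43, h(6.5) = 10/23.
Sum = Σ Δu_i · h(u_i).
Sum ≈ 1.95339.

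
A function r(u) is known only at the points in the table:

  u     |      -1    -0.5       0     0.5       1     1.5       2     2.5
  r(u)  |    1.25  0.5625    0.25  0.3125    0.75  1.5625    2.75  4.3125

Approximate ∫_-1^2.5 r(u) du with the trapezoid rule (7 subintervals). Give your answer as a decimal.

4.484375

Δu = 0.5.
T_7 = (0.5/2)·[1.25 + 2·0.5625 + 2·0.25 + 2·0.3125 + 2·0.75 + 2·1.5625 + 2·2.75 + 4.3125] = 4.484375.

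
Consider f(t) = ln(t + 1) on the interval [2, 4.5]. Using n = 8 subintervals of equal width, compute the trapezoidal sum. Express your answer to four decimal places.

3.5790

Δt = (4.5 − 2)/8 = 0.3125.
f(2) ≈ 1.0986, f(2.3125) ≈ 1.1977, f(2.625) ≈ 1.2879, f(2.9375) ≈ 1.3705, f(3.25) ≈ 1.4469, f(3.5625) ≈ 1.5179, f(3.875) ≈ 1.5841, f(4.1875) ≈ 1.6463, f(4.5) ≈ 1.7047.
T_8 = (Δt/2)·[f(t_0) + 2f(t_1) + ... + 2f(t_{7}) + f(t_8)].
Sum ≈ 3.5790.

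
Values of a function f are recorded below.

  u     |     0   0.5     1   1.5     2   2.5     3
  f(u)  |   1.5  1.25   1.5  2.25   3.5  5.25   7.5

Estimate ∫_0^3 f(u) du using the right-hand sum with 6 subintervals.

Δu = 0.5.
Sum = 0.5·[1.25 + 1.5 + 2.25 + 3.5 + 5.25 + 7.5] = 10.625.

10.625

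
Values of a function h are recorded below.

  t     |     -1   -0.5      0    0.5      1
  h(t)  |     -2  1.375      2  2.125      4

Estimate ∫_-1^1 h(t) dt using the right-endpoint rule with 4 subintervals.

Δt = 0.5.
Sum = 0.5·[1.375 + 2 + 2.125 + 4] = 4.75.

4.75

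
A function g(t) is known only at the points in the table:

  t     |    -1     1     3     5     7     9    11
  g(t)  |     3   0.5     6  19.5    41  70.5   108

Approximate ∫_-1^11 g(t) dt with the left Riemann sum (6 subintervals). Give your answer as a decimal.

Δt = 2.
Sum = 2·[3 + 0.5 + 6 + 19.5 + 41 + 70.5] = 281.

281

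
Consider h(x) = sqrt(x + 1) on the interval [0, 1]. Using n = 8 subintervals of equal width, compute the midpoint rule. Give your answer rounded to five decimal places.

1.21905

Δx = (1 − 0)/8 = 0.125.
Midpoints: 0.0625, 0.1875, 0.3125, 0.4375, 0.5625, 0.6875, 0.8125, 0.9375.
h(0.0625) ≈ 1.03078, h(0.1875) ≈ 1.08972, h(0.3125) ≈ 1.14564, h(0.4375) ≈ 1.19896, h(0.5625) ≈ 1.25000, h(0.6875) ≈ 1.29904, h(0.8125) ≈ 1.34629, h(0.9375) ≈ 1.39194.
Sum = Δx · [h(0.0625) + h(0.1875) + h(0.3125) + ...].
Sum ≈ 1.21905.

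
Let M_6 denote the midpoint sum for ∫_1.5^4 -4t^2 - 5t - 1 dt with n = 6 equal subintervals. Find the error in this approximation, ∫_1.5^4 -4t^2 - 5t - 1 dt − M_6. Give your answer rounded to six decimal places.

Exact integral: ∫_1.5^4 f(t) dt ≈ -117.70833333.
M_6 ≈ -117.56365741.
Error ≈ -117.70833333 − (-117.56365741) ≈ -0.144676.

-0.144676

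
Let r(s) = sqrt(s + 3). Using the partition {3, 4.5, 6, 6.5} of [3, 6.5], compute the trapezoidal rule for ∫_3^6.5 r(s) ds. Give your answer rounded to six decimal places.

Subinterval widths: 1.5, 1.5, 0.5.
r(3) ≈ 2.449490, r(4.5) ≈ 2.738613, r(6) ≈ 3.000000, r(6.5) ≈ 3.082207.
On each subinterval the trapezoid contributes (Δs_i/2)·[r(s_{i-1}) + r(s_i)].
Sum ≈ 9.715588.

9.715588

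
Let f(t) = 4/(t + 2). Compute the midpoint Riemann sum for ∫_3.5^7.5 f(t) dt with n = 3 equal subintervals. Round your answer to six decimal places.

2.179750

Δt = (7.5 − 3.5)/3 = 4/3.
Midpoints: 25/6, 5.5, 41/6.
f(25/6) = 24/37, f(5.5) = 8/15, f(41/6) = 24/53.
Sum = Δt · [f(25/6) + f(5.5) + f(41/6)].
Sum ≈ 2.179750.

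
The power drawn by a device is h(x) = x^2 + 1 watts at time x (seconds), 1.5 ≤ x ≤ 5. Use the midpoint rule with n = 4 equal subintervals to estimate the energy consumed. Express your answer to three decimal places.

Δx = (5 − 1.5)/4 = 0.875.
Midpoints: 1.9375, 2.8125, 3.6875, 4.5625.
h(1.9375) = 4.75390625, h(2.8125) = 8.91015625, h(3.6875) = 14.59765625, h(4.5625) = 21.81640625.
Sum = Δx · [h(1.9375) + h(2.8125) + h(3.6875) + h(4.5625)].
Sum ≈ 43.818.

43.818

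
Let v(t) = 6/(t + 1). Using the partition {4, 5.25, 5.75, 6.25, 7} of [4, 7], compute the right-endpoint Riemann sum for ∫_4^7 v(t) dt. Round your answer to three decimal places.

Subinterval widths: 1.25, 0.5, 0.5, 0.75.
Right endpoints: 5.25, 5.75, 6.25, 7.
v(5.25) = 0.96, v(5.75) = 8/9, v(6.25) = 24/29, v(7) = 0.75.
Sum = Σ Δt_i · v(t_i).
Sum ≈ 2.621.

2.621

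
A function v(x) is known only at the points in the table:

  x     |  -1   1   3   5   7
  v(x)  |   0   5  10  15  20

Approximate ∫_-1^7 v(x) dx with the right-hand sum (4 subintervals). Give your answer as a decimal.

Δx = 2.
Sum = 2·[5 + 10 + 15 + 20] = 100.

100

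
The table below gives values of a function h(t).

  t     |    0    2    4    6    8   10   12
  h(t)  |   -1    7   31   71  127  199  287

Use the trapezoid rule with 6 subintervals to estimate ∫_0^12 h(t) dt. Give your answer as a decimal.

1156

Δt = 2.
T_6 = (2/2)·[(-1) + 2·7 + 2·31 + 2·71 + 2·127 + 2·199 + 287] = 1156.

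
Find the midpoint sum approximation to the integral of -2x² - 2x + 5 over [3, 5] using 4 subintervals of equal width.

Δx = (5 − 3)/4 = 0.5.
Midpoints: 3.25, 3.75, 4.25, 4.75.
f(3.25) = -22.625, f(3.75) = -30.625, f(4.25) = -39.625, f(4.75) = -49.625.
Sum = Δx · [f(3.25) + f(3.75) + f(4.25) + f(4.75)].
Sum = -71.25.

-71.25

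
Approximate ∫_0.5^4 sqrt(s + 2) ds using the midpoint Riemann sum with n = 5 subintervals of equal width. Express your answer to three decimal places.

Δs = (4 − 0.5)/5 = 0.7.
Midpoints: 0.85, 1.55, 2.25, 2.95, 3.65.
f(0.85) ≈ 1.688, f(1.55) ≈ 1.884, f(2.25) ≈ 2.062, f(2.95) ≈ 2.225, f(3.65) ≈ 2.377.
Sum = Δs · [f(0.85) + f(1.55) + f(2.25) + f(2.95) + f(3.65)].
Sum ≈ 7.165.

7.165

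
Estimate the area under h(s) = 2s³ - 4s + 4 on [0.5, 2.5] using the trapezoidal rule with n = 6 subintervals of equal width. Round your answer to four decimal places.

Δs = (2.5 − 0.5)/6 = 1/3.
h(0.5) = 2.25, h(5/6) = 197/108, h(7/6) = 271/108, h(1.5) = 4.75, h(11/6) = 971/108, h(13/6) = 1693/108, h(2.5) = 25.25.
T_6 = (Δs/2)·[h(s_0) + 2h(s_1) + ... + 2h(s_{5}) + h(s_6)].
Sum ≈ 15.8333.

15.8333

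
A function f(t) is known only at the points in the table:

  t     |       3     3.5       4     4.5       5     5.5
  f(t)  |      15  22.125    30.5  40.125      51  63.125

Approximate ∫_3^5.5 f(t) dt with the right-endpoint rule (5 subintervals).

Δt = 0.5.
Sum = 0.5·[22.125 + 30.5 + 40.125 + 51 + 63.125] = 103.4375.

103.4375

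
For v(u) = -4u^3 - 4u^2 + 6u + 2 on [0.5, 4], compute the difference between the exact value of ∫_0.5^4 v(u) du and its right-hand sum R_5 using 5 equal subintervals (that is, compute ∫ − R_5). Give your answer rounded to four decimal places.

Exact integral: ∫_0.5^4 v(u) du ≈ -286.854167.
R_5 = -399.84.
Error ≈ -286.854167 − (-399.84) ≈ 112.9858.

112.9858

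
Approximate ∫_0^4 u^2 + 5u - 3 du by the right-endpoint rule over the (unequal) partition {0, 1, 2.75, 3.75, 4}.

73.109375

Subinterval widths: 1, 1.75, 1, 0.25.
Right endpoints: 1, 2.75, 3.75, 4.
f(1) = 3, f(2.75) = 18.3125, f(3.75) = 29.8125, f(4) = 33.
Sum = Σ Δu_i · f(u_i).
Sum = 73.109375.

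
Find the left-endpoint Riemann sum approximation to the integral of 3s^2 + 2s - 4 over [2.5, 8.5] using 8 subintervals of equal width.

Δs = (8.5 − 2.5)/8 = 0.75.
Left endpoints: 2.5, 3.25, 4, 4.75, 5.5, 6.25, 7, 7.75.
f(2.5) = 19.75, f(3.25) = 34.1875, f(4) = 52, f(4.75) = 73.1875, f(5.5) = 97.75, f(6.25) = 125.6875, f(7) = 157, f(7.75) = 191.6875.
Sum = Δs · [f(2.5) + f(3.25) + f(4) + ...].
Sum = 563.4375.

563.4375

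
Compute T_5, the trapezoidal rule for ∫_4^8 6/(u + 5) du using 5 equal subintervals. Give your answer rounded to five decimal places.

2.20840

Δu = (8 − 4)/5 = 0.8.
f(4) = 2/3, f(4.8) = 30/49, f(5.6) = 30/53, f(6.4) = 10/19, f(7.2) = 30/61, f(8) = 6/13.
T_5 = (Δu/2)·[f(u_0) + 2f(u_1) + ... + 2f(u_{4}) + f(u_5)].
Sum ≈ 2.20840.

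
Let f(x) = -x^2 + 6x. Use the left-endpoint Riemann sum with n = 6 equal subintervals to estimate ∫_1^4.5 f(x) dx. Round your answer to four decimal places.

26.9994

Δx = (4.5 − 1)/6 = 7/12.
Left endpoints: 1, 19/12, 13/6, 2.75, 10/3, 47/12.
f(1) = 5, f(19/12) = 1007/144, f(13/6) = 299/36, f(2.75) = 8.9375, f(10/3) = 80/9, f(47/12) = 1175/144.
Sum = Δx · [f(1) + f(19/12) + f(13/6) + ...].
Sum ≈ 26.9994.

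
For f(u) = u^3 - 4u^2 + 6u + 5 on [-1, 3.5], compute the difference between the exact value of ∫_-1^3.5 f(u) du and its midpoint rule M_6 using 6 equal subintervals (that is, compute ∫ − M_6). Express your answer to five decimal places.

-0.05273

Exact integral: ∫_-1^3.5 f(u) du = 35.015625.
M_6 ≈ 35.0683594.
Error ≈ 35.015625 − 35.0683594 ≈ -0.05273.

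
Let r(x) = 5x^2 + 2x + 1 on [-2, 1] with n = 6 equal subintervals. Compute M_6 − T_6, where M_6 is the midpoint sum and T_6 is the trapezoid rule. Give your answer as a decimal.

-0.9375

M_6 = 14.6875.
T_6 = 15.625.
M_6 − T_6 = -0.9375.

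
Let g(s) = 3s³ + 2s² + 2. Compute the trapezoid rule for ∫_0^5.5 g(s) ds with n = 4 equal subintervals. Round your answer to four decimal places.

Δs = (5.5 − 0)/4 = 1.375.
g(0) = 2, g(1.375) = 6953/512, g(2.75) = 79.515625, g(4.125) = 126259/512, g(5.5) = 561.625.
T_4 = (Δs/2)·[g(s_0) + 2g(s_1) + 2g(s_2) + 2g(s_3) + g(s_4)].
Sum ≈ 854.5732.

854.5732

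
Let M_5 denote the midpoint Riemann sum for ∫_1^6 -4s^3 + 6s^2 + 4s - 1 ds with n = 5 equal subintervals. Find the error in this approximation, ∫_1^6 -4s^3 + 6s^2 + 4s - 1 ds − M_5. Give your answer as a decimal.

Exact integral: ∫_1^6 f(s) ds = -800.
M_5 = -785.
Error = -800 − (-785) = -15.

-15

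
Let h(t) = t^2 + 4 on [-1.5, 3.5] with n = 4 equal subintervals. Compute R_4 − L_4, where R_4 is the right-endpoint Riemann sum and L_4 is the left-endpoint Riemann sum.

12.5

R_4 = 42.96875.
L_4 = 30.46875.
R_4 − L_4 = 12.5.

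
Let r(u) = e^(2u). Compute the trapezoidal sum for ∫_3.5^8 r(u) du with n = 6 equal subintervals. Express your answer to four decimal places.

Δu = (8 − 3.5)/6 = 0.75.
r(3.5) ≈ 1096.6332, r(4.25) ≈ 4914.7688, r(5) ≈ 22026.4658, r(5.75) ≈ 98715.7710, r(6.5) ≈ 442413.3920, r(7.25) ≈ 1982759.2635, r(8) ≈ 8886110.5205.
T_6 = (Δu/2)·[r(u_0) + 2r(u_1) + ... + 2r(u_{5}) + r(u_6)].
Sum ≈ 5245824.9285.

5245824.9285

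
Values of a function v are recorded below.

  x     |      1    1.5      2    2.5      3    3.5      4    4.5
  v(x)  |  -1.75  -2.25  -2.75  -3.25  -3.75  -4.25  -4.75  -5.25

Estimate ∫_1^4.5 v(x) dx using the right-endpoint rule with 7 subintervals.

Δx = 0.5.
Sum = 0.5·[(-2.25) + (-2.75) + (-3.25) + (-3.75) + (-4.25) + (-4.75) + (-5.25)] = -13.125.

-13.125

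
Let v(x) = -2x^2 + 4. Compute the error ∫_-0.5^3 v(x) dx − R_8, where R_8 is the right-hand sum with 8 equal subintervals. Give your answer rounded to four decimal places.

4.0514

Exact integral: ∫_-0.5^3 v(x) dx ≈ -4.083333.
R_8 ≈ -8.134766.
Error ≈ -4.083333 − (-8.134766) ≈ 4.0514.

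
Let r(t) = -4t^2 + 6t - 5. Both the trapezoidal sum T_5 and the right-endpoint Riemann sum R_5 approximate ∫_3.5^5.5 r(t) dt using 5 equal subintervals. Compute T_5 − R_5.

12

T_5 = -120.88.
R_5 = -132.88.
T_5 − R_5 = 12.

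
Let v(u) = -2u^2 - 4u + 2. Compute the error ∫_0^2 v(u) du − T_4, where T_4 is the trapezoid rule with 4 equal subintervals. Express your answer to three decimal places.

0.167

Exact integral: ∫_0^2 v(u) du ≈ -9.33333.
T_4 = -9.5.
Error ≈ -9.33333 − (-9.5) ≈ 0.167.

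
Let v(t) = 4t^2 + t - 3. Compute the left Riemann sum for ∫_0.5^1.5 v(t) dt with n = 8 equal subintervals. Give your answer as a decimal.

Δt = (1.5 − 0.5)/8 = 0.125.
Left endpoints: 0.5, 0.625, 0.75, 0.875, 1, 1.125, 1.25, 1.375.
v(0.5) = -1.5, v(0.625) = -0.8125, v(0.75) = 0, v(0.875) = 0.9375, v(1) = 2, v(1.125) = 3.1875, v(1.25) = 4.5, v(1.375) = 5.9375.
Sum = Δt · [v(0.5) + v(0.625) + v(0.75) + ...].
Sum = 1.78125.

1.78125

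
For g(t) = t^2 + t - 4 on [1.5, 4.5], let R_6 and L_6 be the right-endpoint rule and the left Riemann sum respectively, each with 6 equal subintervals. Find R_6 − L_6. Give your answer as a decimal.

R_6 = 31.625.
L_6 = 21.125.
R_6 − L_6 = 10.5.

10.5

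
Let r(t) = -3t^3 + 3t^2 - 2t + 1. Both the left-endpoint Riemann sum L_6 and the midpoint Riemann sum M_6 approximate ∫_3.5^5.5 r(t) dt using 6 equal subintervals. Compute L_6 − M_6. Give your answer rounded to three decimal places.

L_6 ≈ -414.22222.
M_6 ≈ -465.55556.
L_6 − M_6 ≈ 51.333.

51.333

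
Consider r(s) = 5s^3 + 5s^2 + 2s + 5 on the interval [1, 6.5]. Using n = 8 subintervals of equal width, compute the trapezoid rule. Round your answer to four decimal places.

Δs = (6.5 − 1)/8 = 0.6875.
r(1) = 17, r(1.6875) = 191039/4096, r(2.375) = 53727/512, r(3.0625) = 825893/4096, r(3.75) = 346.484375, r(4.4375) = 2249667/4096, r(5.125) = 419653/512, r(5.8125) = 4781801/4096, r(6.5) = 1602.375.
T_8 = (Δs/2)·[r(s_0) + 2r(s_1) + ... + 2r(s_{7}) + r(s_8)].
Sum ≈ 2781.4075.

2781.4075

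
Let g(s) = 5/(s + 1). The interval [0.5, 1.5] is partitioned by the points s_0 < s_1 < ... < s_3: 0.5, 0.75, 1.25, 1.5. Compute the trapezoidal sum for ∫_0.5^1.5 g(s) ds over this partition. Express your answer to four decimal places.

Subinterval widths: 0.25, 0.5, 0.25.
g(0.5) = 10/3, g(0.75) = 20/7, g(1.25) = 20/9, g(1.5) = 2.
On each subinterval the trapezoid contributes (Δs_i/2)·[g(s_{i-1}) + g(s_i)].
Sum ≈ 2.5714.

2.5714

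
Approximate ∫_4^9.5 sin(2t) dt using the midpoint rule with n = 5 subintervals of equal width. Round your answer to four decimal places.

Δt = (9.5 − 4)/5 = 1.1.
Midpoints: 4.55, 5.65, 6.75, 7.85, 8.95.
f(4.55) ≈ 0.3191, f(5.65) ≈ -0.9540, f(6.75) ≈ 0.8038, f(7.85) ≈ 0.0080, f(8.95) ≈ -0.8132.
Sum = Δt · [f(4.55) + f(5.65) + f(6.75) + f(7.85) + f(8.95)].
Sum ≈ -0.7000.

-0.7000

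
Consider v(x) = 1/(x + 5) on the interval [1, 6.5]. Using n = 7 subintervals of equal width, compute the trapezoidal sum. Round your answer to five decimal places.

Δx = (6.5 − 1)/7 = 11/14.
v(1) = 1/6, v(25/14) = 14/95, v(18/7) = 7/53, v(47/14) = 14/117, v(29/7) = 0.109375, v(69/14) = 14/139, v(40/7) = 7/75, v(6.5) = 2/23.
T_7 = (Δx/2)·[v(x_0) + 2v(x_1) + ... + 2v(x_{6}) + v(x_7)].
Sum ≈ 0.65163.

0.65163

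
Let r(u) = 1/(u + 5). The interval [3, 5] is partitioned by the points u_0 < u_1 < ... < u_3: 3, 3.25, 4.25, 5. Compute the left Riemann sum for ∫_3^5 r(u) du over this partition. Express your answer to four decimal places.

Subinterval widths: 0.25, 1, 0.75.
Left endpoints: 3, 3.25, 4.25.
r(3) = 0.125, r(3.25) = 4/33, r(4.25) = 4/37.
Sum = Σ Δu_i · r(u_i).
Sum ≈ 0.2335.

0.2335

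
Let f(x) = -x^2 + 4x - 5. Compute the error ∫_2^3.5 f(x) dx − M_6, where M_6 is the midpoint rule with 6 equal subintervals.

-0.0078125

Exact integral: ∫_2^3.5 f(x) dx = -2.625.
M_6 = -2.6171875.
Error = -2.625 − (-2.6171875) = -0.0078125.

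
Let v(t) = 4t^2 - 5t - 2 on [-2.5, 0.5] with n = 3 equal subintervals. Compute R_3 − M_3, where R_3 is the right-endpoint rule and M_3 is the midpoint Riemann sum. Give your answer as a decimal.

R_3 = 12.5.
M_3 = 29.
R_3 − M_3 = -16.5.

-16.5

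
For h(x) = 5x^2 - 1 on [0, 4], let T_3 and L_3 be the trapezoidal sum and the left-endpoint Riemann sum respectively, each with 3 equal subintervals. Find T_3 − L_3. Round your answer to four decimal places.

53.3333

T_3 ≈ 108.592593.
L_3 ≈ 55.259259.
T_3 − L_3 ≈ 53.3333.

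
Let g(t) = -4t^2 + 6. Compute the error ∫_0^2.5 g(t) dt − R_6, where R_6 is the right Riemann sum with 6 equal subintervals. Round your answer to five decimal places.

Exact integral: ∫_0^2.5 g(t) dt ≈ -5.8333333.
R_6 ≈ -11.3310185.
Error ≈ -5.8333333 − (-11.3310185) ≈ 5.49769.

5.49769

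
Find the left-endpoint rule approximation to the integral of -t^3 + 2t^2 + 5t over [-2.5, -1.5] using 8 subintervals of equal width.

Δt = (-1.5 − (-2.5))/8 = 0.125.
Left endpoints: -2.5, -2.375, -2.25, -2.125, -2, -1.875, -1.75, -1.625.
f(-2.5) = 15.625, f(-2.375) = 6555/512, f(-2.25) = 10.265625, f(-2.125) = 4097/512, f(-2) = 6, f(-1.875) = 2175/512, f(-1.75) = 2.734375, f(-1.625) = 741/512.
Sum = Δt · [f(-2.5) + f(-2.375) + f(-2.25) + ...].
Sum = 7.640625.

7.640625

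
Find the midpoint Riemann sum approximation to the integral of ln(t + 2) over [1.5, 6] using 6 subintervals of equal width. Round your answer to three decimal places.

Δt = (6 − 1.5)/6 = 0.75.
Midpoints: 1.875, 2.625, 3.375, 4.125, 4.875, 5.625.
f(1.875) ≈ 1.355, f(2.625) ≈ 1.531, f(3.375) ≈ 1.682, f(4.125) ≈ 1.812, f(4.875) ≈ 1.928, f(5.625) ≈ 2.031.
Sum = Δt · [f(1.875) + f(2.625) + f(3.375) + ...].
Sum ≈ 7.755.

7.755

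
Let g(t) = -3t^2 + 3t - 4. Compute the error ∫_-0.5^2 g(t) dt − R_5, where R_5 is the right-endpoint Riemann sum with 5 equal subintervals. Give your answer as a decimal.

Exact integral: ∫_-0.5^2 g(t) dt = -12.5.
R_5 = -13.75.
Error = -12.5 − (-13.75) = 1.25.

1.25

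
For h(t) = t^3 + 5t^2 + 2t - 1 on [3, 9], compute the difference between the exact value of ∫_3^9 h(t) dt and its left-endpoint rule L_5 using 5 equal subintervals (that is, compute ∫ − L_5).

611.28

Exact integral: ∫_3^9 h(t) dt = 2856.
L_5 = 2244.72.
Error = 2856 − 2244.72 = 611.28.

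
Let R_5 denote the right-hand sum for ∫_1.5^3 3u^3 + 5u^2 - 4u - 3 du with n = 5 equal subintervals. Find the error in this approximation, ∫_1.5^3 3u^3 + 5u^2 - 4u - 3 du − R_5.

-15.361875

Exact integral: ∫_1.5^3 f(u) du = 78.328125.
R_5 = 93.69.
Error = 78.328125 − 93.69 = -15.361875.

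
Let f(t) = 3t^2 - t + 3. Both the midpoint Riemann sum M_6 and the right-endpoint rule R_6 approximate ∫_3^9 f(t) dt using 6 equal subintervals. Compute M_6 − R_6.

-109.5

M_6 = 682.5.
R_6 = 792.
M_6 − R_6 = -109.5.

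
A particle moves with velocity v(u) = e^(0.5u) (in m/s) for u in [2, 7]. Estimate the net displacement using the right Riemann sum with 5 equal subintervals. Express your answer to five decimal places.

Δu = (7 − 2)/5 = 1.
Right endpoints: 3, 4, 5, 6, 7.
v(3) ≈ 4.48169, v(4) ≈ 7.38906, v(5) ≈ 12.18249, v(6) ≈ 20.08554, v(7) ≈ 33.11545.
Sum = Δu · [v(3) + v(4) + v(5) + v(6) + v(7)].
Sum ≈ 77.25423.

77.25423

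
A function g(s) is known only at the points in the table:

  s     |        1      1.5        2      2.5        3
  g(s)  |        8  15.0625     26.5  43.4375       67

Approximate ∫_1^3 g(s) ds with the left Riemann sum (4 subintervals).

46.5

Δs = 0.5.
Sum = 0.5·[8 + 15.0625 + 26.5 + 43.4375] = 46.5.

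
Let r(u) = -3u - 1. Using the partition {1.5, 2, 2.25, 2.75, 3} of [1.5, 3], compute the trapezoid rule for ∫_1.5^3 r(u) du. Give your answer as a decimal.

Subinterval widths: 0.5, 0.25, 0.5, 0.25.
r(1.5) = -5.5, r(2) = -7, r(2.25) = -7.75, r(2.75) = -9.25, r(3) = -10.
On each subinterval the trapezoid contributes (Δu_i/2)·[r(u_{i-1}) + r(u_i)].
Sum = -11.625.

-11.625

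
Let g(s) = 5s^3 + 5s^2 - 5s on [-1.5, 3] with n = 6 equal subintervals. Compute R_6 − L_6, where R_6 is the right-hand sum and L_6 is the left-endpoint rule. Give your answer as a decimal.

122.34375

R_6 = 196.69921875.
L_6 = 74.35546875.
R_6 − L_6 = 122.34375.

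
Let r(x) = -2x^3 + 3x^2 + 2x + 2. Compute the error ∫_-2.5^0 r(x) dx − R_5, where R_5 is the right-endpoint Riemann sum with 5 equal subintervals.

Exact integral: ∫_-2.5^0 r(x) dx = 33.90625.
R_5 = 23.75.
Error = 33.90625 − 23.75 = 10.15625.

10.15625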